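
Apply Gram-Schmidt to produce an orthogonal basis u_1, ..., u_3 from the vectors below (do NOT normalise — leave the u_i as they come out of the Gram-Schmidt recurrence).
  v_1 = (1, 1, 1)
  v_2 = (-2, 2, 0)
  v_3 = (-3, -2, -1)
Orthogonal basis:
  u_1 = (1, 1, 1)
  u_2 = (-2, 2, 0)
  u_3 = (-1/2, -1/2, 1)

Apply the Gram-Schmidt recurrence
  u_1 = v_1
  u_i = v_i − Σ_{j<i} ((v_i · u_j) / (u_j · u_j)) · u_j.

Step by step this gives:
  u_1 = (1, 1, 1)
  u_2 = (-2, 2, 0)
  u_3 = (-1/2, -1/2, 1)

Orthogonality check:
  u_2 · u_1 = 0 (should be 0)
  u_3 · u_1 = 0 (should be 0)
  u_3 · u_2 = 0 (should be 0)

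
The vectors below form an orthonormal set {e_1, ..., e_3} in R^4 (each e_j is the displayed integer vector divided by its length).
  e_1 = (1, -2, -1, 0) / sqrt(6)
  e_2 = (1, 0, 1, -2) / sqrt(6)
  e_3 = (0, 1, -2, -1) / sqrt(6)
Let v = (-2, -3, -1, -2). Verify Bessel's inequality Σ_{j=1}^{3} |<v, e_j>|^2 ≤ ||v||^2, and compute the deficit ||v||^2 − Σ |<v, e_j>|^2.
Σ |<v, e_j>|^2 = 9/2; ||v||^2 = 18; deficit = 27/2

Write each e_j = u_j / sqrt(<u_j, u_j>) where u_j is the displayed integer vector. Then <v, e_j> = <v, u_j> / sqrt(<u_j, u_j>), so |<v, e_j>|^2 = <v, u_j>^2 / <u_j, u_j>.
Coefficients: <v, e_1> = 5/sqrt(6), <v, e_2> = 1/sqrt(6), <v, e_3> = 1/sqrt(6).
Square and sum: Σ |<v, e_j>|^2 = 9/2.
Compute ||v||^2 = v·v = 18.
Deficit = 18 − 9/2 = 27/2 ≥ 0, confirming Bessel's inequality. (The deficit equals ||v − Σ <v,e_j> e_j||^2, the squared distance from v to span{e_j}.)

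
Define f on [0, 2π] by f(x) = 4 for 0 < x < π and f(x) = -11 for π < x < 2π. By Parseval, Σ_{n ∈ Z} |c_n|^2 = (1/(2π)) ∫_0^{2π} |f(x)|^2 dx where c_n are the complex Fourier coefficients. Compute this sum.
Σ |c_n|^2 = 137/2

Parseval equates the L^2 energy of f (normalised by 1/(2π)) with the ℓ^2 sum of its Fourier coefficients: (1/(2π)) ∫_0^{2π} |f|^2 = Σ |c_n|^2.
Compute the left side: (1/(2π)) [∫_0^π 4^2 dx + ∫_π^{2π} (-11)^2 dx] = (1/(2π)) · (16π + 121π) = (16 + 121)/2 = 137/2.
So Σ_{n ∈ Z} |c_n|^2 = 137/2.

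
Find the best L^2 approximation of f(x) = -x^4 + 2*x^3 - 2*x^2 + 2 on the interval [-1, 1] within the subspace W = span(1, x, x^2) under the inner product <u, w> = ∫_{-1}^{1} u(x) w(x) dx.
g(x) = -20*x^2/7 + 6*x/5 + 73/35

The best approximation g ∈ W is the orthogonal projection of f onto W. Writing g = a_0 + a_1 x + a_2 x^2, the coefficients solve the normal equations G · a = b where
  G_{ij} = <φ_i, φ_j> and b_i = <f, φ_i>, with φ_0 = 1, φ_1 = x, φ_2 = x^2.
G =
  [2, 0, 2/3]
  [0, 2/3, 0]
  [2/3, 0, 2/5],
b = (34/15, 4/5, 26/105).
Solving gives a_0 = 73/35, a_1 = 6/5, a_2 = -20/7, so
  g(x) = -20*x^2/7 + 6*x/5 + 73/35.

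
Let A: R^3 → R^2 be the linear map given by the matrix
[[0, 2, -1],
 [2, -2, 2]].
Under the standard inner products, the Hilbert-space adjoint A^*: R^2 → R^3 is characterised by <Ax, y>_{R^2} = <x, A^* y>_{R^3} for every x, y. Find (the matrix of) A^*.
A^* = A^T =
[[0, 2],
 [2, -2],
 [-1, 2]]

For real matrices with standard dot products, the defining identity <Ax, y> = <x, A^* y> gives (Ax)^T y = x^T (A^*) y, i.e. x^T A^T y = x^T (A^*) y. Since this holds for all x, y, we must have A^* = A^T. Therefore
A^* =
[[0, 2],
 [2, -2],
 [-1, 2]].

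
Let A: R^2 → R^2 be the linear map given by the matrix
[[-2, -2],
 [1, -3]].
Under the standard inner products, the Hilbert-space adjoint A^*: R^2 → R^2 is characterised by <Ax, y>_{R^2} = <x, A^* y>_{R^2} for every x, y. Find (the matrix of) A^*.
A^* = A^T =
[[-2, 1],
 [-2, -3]]

For real matrices with standard dot products, the defining identity <Ax, y> = <x, A^* y> gives (Ax)^T y = x^T (A^*) y, i.e. x^T A^T y = x^T (A^*) y. Since this holds for all x, y, we must have A^* = A^T. Therefore
A^* =
[[-2, 1],
 [-2, -3]].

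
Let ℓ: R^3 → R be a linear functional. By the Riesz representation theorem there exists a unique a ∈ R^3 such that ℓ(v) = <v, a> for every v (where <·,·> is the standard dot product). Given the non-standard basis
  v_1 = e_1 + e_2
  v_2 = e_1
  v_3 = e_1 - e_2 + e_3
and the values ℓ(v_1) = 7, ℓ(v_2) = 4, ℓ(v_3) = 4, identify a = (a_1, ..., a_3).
a = (4, 3, 3)

Write a = (a_1, ..., a_3) in the standard basis. For each basis vector v_i, ℓ(v_i) = <v_i, a> is a linear equation in the a_j's. Collect the n equations into a matrix system V a = ℓ, where row i of V is v_i (expressed in the standard basis). Since V is invertible (lower-triangular with 1s on the diagonal, up to permutation), solve by back-substitution:
  V =
[[1, 1, 0],
 [1, 0, 0],
 [1, -1, 1]]
  V a = (7, 4, 4)
Solving gives a = (4, 3, 3).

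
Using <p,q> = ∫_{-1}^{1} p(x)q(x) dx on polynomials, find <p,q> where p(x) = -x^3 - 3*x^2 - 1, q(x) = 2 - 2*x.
<p,q> = -36/5

Expand the product: p(x)·q(x) = 2*x^4 + 4*x^3 - 6*x^2 + 2*x - 2.
∫_{-1}^{1} of each monomial x^k gives [2/(k+1) if k even, 0 if k odd]. Integrating term-by-term (or equivalently evaluating the antiderivative F(x) = 2*x^5/5 + x^4 - 2*x^3 + x^2 - 2*x at the endpoints):
  F(1) − F(−1) = -8/5 − (28/5) = -36/5.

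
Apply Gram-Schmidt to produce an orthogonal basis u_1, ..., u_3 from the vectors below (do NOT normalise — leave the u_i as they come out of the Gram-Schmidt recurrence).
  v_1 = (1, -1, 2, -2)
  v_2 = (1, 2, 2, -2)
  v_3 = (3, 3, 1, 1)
Orthogonal basis:
  u_1 = (1, -1, 2, -2)
  u_2 = (3/10, 27/10, 3/5, -3/5)
  u_3 = (8/3, 0, 1/3, 5/3)

Apply the Gram-Schmidt recurrence
  u_1 = v_1
  u_i = v_i − Σ_{j<i} ((v_i · u_j) / (u_j · u_j)) · u_j.

Step by step this gives:
  u_1 = (1, -1, 2, -2)
  u_2 = (3/10, 27/10, 3/5, -3/5)
  u_3 = (8/3, 0, 1/3, 5/3)

Orthogonality check:
  u_2 · u_1 = 0 (should be 0)
  u_3 · u_1 = 0 (should be 0)
  u_3 · u_2 = 0 (should be 0)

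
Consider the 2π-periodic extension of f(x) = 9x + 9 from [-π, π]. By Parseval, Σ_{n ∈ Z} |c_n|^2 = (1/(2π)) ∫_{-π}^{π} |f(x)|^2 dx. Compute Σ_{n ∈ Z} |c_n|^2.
Σ |c_n|^2 = 27π^2 + 81

Expand and integrate term by term over [-π, π]:
  ∫ (9x)^2 dx = 81·(2π^3/3); ∫ 2·9·(9)·x dx = 0 (odd integrand); ∫ 9^2 dx = 81·2π.
So (1/(2π)) ∫_{-π}^{π} (9x + 9)^2 dx = 81π^2/3 + 81 = 27π^2 + 81.
Parseval ⇒ Σ |c_n|^2 = 27π^2 + 81.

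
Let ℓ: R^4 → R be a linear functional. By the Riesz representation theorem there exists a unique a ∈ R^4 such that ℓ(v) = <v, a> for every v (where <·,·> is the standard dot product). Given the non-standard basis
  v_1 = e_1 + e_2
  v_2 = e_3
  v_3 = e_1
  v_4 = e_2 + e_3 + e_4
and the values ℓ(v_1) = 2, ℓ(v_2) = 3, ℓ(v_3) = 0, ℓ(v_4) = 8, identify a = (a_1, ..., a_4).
a = (0, 2, 3, 3)

Write a = (a_1, ..., a_4) in the standard basis. For each basis vector v_i, ℓ(v_i) = <v_i, a> is a linear equation in the a_j's. Collect the n equations into a matrix system V a = ℓ, where row i of V is v_i (expressed in the standard basis). Since V is invertible (lower-triangular with 1s on the diagonal, up to permutation), solve by back-substitution:
  V =
[[1, 1, 0, 0],
 [0, 0, 1, 0],
 [1, 0, 0, 0],
 [0, 1, 1, 1]]
  V a = (2, 3, 0, 8)
Solving gives a = (0, 2, 3, 3).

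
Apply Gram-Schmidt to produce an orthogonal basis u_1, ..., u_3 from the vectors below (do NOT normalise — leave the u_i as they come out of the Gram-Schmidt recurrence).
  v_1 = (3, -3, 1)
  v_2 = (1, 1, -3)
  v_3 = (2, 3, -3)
Orthogonal basis:
  u_1 = (3, -3, 1)
  u_2 = (28/19, 10/19, -54/19)
  u_3 = (28/25, 7/5, 21/25)

Apply the Gram-Schmidt recurrence
  u_1 = v_1
  u_i = v_i − Σ_{j<i} ((v_i · u_j) / (u_j · u_j)) · u_j.

Step by step this gives:
  u_1 = (3, -3, 1)
  u_2 = (28/19, 10/19, -54/19)
  u_3 = (28/25, 7/5, 21/25)

Orthogonality check:
  u_2 · u_1 = 0 (should be 0)
  u_3 · u_1 = 0 (should be 0)
  u_3 · u_2 = 0 (should be 0)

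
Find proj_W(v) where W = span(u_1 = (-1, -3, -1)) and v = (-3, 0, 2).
proj_W(v) = (-1/11, -3/11, -1/11)

Set up U = [u_1 | ... | u_1] ∈ R^(3×1). The projector onto W = col(U) is P = U (U^T U)^(-1) U^T.
Compute U^T U =
  [11],
and U^T v = (1).
Solve U^T U · c = U^T v for the coefficients: c = (1/11). The projection is proj_W(v) = U c.
Check: (v - proj_W(v)) · u_1 = 0  (should be 0).
Result: proj_W(v) = (-1/11, -3/11, -1/11).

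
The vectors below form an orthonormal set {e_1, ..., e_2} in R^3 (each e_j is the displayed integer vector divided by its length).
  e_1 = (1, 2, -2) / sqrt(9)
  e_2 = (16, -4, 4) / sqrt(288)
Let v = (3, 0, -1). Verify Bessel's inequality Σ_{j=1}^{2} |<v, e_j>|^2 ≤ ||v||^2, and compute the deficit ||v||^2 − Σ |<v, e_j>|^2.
Σ |<v, e_j>|^2 = 19/2; ||v||^2 = 10; deficit = 1/2

Write each e_j = u_j / sqrt(<u_j, u_j>) where u_j is the displayed integer vector. Then <v, e_j> = <v, u_j> / sqrt(<u_j, u_j>), so |<v, e_j>|^2 = <v, u_j>^2 / <u_j, u_j>.
Coefficients: <v, e_1> = 5/sqrt(9), <v, e_2> = 44/sqrt(288).
Square and sum: Σ |<v, e_j>|^2 = 19/2.
Compute ||v||^2 = v·v = 10.
Deficit = 10 − 19/2 = 1/2 ≥ 0, confirming Bessel's inequality. (The deficit equals ||v − Σ <v,e_j> e_j||^2, the squared distance from v to span{e_j}.)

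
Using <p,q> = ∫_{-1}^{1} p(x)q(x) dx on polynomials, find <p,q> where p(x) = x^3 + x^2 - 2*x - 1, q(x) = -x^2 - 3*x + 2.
<p,q> = 2/5

Expand the product: p(x)·q(x) = -x^5 - 4*x^4 + x^3 + 9*x^2 - x - 2.
∫_{-1}^{1} of each monomial x^k gives [2/(k+1) if k even, 0 if k odd]. Integrating term-by-term (or equivalently evaluating the antiderivative F(x) = -x^6/6 - 4*x^5/5 + x^4/4 + 3*x^3 - x^2/2 - 2*x at the endpoints):
  F(1) − F(−1) = -13/60 − (-37/60) = 2/5.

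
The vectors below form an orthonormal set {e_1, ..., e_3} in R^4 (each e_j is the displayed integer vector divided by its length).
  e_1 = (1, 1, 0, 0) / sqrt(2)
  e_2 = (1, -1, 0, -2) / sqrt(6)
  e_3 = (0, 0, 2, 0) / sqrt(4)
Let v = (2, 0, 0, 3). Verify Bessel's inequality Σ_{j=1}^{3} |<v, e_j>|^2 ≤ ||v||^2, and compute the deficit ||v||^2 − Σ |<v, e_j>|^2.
Σ |<v, e_j>|^2 = 14/3; ||v||^2 = 13; deficit = 25/3

Write each e_j = u_j / sqrt(<u_j, u_j>) where u_j is the displayed integer vector. Then <v, e_j> = <v, u_j> / sqrt(<u_j, u_j>), so |<v, e_j>|^2 = <v, u_j>^2 / <u_j, u_j>.
Coefficients: <v, e_1> = 2/sqrt(2), <v, e_2> = -4/sqrt(6), <v, e_3> = 0/sqrt(4).
Square and sum: Σ |<v, e_j>|^2 = 14/3.
Compute ||v||^2 = v·v = 13.
Deficit = 13 − 14/3 = 25/3 ≥ 0, confirming Bessel's inequality. (The deficit equals ||v − Σ <v,e_j> e_j||^2, the squared distance from v to span{e_j}.)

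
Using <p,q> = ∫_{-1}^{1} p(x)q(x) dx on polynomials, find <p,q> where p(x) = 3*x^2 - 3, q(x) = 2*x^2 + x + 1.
<p,q> = -28/5

Expand the product: p(x)·q(x) = 6*x^4 + 3*x^3 - 3*x^2 - 3*x - 3.
∫_{-1}^{1} of each monomial x^k gives [2/(k+1) if k even, 0 if k odd]. Integrating term-by-term (or equivalently evaluating the antiderivative F(x) = 6*x^5/5 + 3*x^4/4 - x^3 - 3*x^2/2 - 3*x at the endpoints):
  F(1) − F(−1) = -71/20 − (41/20) = -28/5.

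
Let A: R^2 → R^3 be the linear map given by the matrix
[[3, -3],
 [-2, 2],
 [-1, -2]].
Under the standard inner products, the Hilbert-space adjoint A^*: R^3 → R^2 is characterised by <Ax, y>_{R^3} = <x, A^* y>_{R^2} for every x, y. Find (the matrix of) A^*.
A^* = A^T =
[[3, -2, -1],
 [-3, 2, -2]]

For real matrices with standard dot products, the defining identity <Ax, y> = <x, A^* y> gives (Ax)^T y = x^T (A^*) y, i.e. x^T A^T y = x^T (A^*) y. Since this holds for all x, y, we must have A^* = A^T. Therefore
A^* =
[[3, -2, -1],
 [-3, 2, -2]].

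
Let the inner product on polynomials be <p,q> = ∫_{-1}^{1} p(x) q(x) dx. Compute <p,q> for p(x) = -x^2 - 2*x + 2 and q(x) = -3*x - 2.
<p,q> = -8/3

Expand the product: p(x)·q(x) = 3*x^3 + 8*x^2 - 2*x - 4.
∫_{-1}^{1} of each monomial x^k gives [2/(k+1) if k even, 0 if k odd]. Integrating term-by-term (or equivalently evaluating the antiderivative F(x) = 3*x^4/4 + 8*x^3/3 - x^2 - 4*x at the endpoints):
  F(1) − F(−1) = -19/12 − (13/12) = -8/3.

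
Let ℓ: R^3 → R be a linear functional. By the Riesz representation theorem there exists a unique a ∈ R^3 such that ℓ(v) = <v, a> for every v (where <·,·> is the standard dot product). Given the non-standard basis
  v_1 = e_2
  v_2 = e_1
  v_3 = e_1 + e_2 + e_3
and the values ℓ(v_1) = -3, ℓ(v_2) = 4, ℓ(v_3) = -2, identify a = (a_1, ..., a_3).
a = (4, -3, -3)

Write a = (a_1, ..., a_3) in the standard basis. For each basis vector v_i, ℓ(v_i) = <v_i, a> is a linear equation in the a_j's. Collect the n equations into a matrix system V a = ℓ, where row i of V is v_i (expressed in the standard basis). Since V is invertible (lower-triangular with 1s on the diagonal, up to permutation), solve by back-substitution:
  V =
[[0, 1, 0],
 [1, 0, 0],
 [1, 1, 1]]
  V a = (-3, 4, -2)
Solving gives a = (4, -3, -3).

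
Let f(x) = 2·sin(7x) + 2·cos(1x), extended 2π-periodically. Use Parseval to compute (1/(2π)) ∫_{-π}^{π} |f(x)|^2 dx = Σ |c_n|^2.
Σ |c_n|^2 = 4

Expand |f|^2 and use orthogonality of {sin(nx), cos(mx)} on [-π, π]:
  ∫_{-π}^{π} sin(nx)^2 dx = π, ∫ cos(mx)^2 dx = π, and cross terms integrate to 0.
So ∫_{-π}^{π} f(x)^2 dx = 2^2 · π + 2^2 · π = (4 + 4)π.
Divide by 2π: (4 + 4)/2 = 4.
By Parseval, this equals Σ |c_n|^2.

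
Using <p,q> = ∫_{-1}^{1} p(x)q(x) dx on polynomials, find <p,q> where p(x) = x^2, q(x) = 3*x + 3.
<p,q> = 2

Expand the product: p(x)·q(x) = 3*x^3 + 3*x^2.
∫_{-1}^{1} of each monomial x^k gives [2/(k+1) if k even, 0 if k odd]. Integrating term-by-term (or equivalently evaluating the antiderivative F(x) = 3*x^4/4 + x^3 at the endpoints):
  F(1) − F(−1) = 7/4 − (-1/4) = 2.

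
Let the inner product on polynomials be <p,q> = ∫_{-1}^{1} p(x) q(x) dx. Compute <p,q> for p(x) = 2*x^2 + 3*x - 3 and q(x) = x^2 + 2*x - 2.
<p,q> = 182/15

Expand the product: p(x)·q(x) = 2*x^4 + 7*x^3 - x^2 - 12*x + 6.
∫_{-1}^{1} of each monomial x^k gives [2/(k+1) if k even, 0 if k odd]. Integrating term-by-term (or equivalently evaluating the antiderivative F(x) = 2*x^5/5 + 7*x^4/4 - x^3/3 - 6*x^2 + 6*x at the endpoints):
  F(1) − F(−1) = 109/60 − (-619/60) = 182/15.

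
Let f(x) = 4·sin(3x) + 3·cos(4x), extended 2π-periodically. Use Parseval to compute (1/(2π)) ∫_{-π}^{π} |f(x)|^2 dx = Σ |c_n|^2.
Σ |c_n|^2 = 25/2

Expand |f|^2 and use orthogonality of {sin(nx), cos(mx)} on [-π, π]:
  ∫_{-π}^{π} sin(nx)^2 dx = π, ∫ cos(mx)^2 dx = π, and cross terms integrate to 0.
So ∫_{-π}^{π} f(x)^2 dx = 4^2 · π + 3^2 · π = (16 + 9)π.
Divide by 2π: (16 + 9)/2 = 25/2.
By Parseval, this equals Σ |c_n|^2.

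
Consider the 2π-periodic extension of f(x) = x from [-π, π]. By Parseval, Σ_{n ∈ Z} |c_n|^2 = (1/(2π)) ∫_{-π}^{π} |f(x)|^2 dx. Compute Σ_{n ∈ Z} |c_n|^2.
Σ |c_n|^2 = π^2/3

Expand and integrate term by term over [-π, π]:
  ∫ (x)^2 dx = 1·(2π^3/3); ∫ 2·1·(0)·x dx = 0 (odd integrand); ∫ 0^2 dx = 0·2π.
So (1/(2π)) ∫_{-π}^{π} (x)^2 dx = 1π^2/3 + 0 = π^2/3.
Parseval ⇒ Σ |c_n|^2 = π^2/3.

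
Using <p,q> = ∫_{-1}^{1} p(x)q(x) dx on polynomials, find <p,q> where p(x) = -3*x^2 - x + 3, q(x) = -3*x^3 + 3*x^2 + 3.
<p,q> = 78/5

Expand the product: p(x)·q(x) = 9*x^5 - 6*x^4 - 12*x^3 - 3*x + 9.
∫_{-1}^{1} of each monomial x^k gives [2/(k+1) if k even, 0 if k odd]. Integrating term-by-term (or equivalently evaluating the antiderivative F(x) = 3*x^6/2 - 6*x^5/5 - 3*x^4 - 3*x^2/2 + 9*x at the endpoints):
  F(1) − F(−1) = 24/5 − (-54/5) = 78/5.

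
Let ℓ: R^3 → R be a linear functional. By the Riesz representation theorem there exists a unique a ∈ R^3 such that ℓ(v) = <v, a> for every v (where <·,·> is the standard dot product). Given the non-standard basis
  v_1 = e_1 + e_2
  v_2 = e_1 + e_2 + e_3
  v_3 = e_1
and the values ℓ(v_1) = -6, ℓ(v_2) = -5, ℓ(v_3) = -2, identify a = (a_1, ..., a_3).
a = (-2, -4, 1)

Write a = (a_1, ..., a_3) in the standard basis. For each basis vector v_i, ℓ(v_i) = <v_i, a> is a linear equation in the a_j's. Collect the n equations into a matrix system V a = ℓ, where row i of V is v_i (expressed in the standard basis). Since V is invertible (lower-triangular with 1s on the diagonal, up to permutation), solve by back-substitution:
  V =
[[1, 1, 0],
 [1, 1, 1],
 [1, 0, 0]]
  V a = (-6, -5, -2)
Solving gives a = (-2, -4, 1).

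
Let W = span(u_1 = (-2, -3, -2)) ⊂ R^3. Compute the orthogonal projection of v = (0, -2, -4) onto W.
proj_W(v) = (-28/17, -42/17, -28/17)

Set up U = [u_1 | ... | u_1] ∈ R^(3×1). The projector onto W = col(U) is P = U (U^T U)^(-1) U^T.
Compute U^T U =
  [17],
and U^T v = (14).
Solve U^T U · c = U^T v for the coefficients: c = (14/17). The projection is proj_W(v) = U c.
Check: (v - proj_W(v)) · u_1 = 0  (should be 0).
Result: proj_W(v) = (-28/17, -42/17, -28/17).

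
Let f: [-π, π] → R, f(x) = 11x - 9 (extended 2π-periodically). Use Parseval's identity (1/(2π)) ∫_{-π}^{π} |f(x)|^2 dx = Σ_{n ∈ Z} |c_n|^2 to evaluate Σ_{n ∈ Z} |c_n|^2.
Σ |c_n|^2 = 121π^2/3 + 81

Expand and integrate term by term over [-π, π]:
  ∫ (11x)^2 dx = 121·(2π^3/3); ∫ 2·11·(-9)·x dx = 0 (odd integrand); ∫ (-9)^2 dx = 81·2π.
So (1/(2π)) ∫_{-π}^{π} (11x - 9)^2 dx = 121π^2/3 + 81 = 121π^2/3 + 81.
Parseval ⇒ Σ |c_n|^2 = 121π^2/3 + 81.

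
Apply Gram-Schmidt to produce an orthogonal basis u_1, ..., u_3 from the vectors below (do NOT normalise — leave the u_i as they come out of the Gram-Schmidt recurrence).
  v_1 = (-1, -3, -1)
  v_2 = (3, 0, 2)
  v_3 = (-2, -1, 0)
Orthogonal basis:
  u_1 = (-1, -3, -1)
  u_2 = (28/11, -15/11, 17/11)
  u_3 = (-39/59, -13/118, 117/118)

Apply the Gram-Schmidt recurrence
  u_1 = v_1
  u_i = v_i − Σ_{j<i} ((v_i · u_j) / (u_j · u_j)) · u_j.

Step by step this gives:
  u_1 = (-1, -3, -1)
  u_2 = (28/11, -15/11, 17/11)
  u_3 = (-39/59, -13/118, 117/118)

Orthogonality check:
  u_2 · u_1 = 0 (should be 0)
  u_3 · u_1 = 0 (should be 0)
  u_3 · u_2 = 0 (should be 0)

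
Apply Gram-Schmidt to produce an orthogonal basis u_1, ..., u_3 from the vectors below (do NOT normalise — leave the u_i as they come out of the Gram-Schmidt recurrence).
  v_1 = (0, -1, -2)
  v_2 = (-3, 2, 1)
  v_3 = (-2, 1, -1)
Orthogonal basis:
  u_1 = (0, -1, -2)
  u_2 = (-3, 6/5, -3/5)
  u_3 = (1/6, 1/3, -1/6)

Apply the Gram-Schmidt recurrence
  u_1 = v_1
  u_i = v_i − Σ_{j<i} ((v_i · u_j) / (u_j · u_j)) · u_j.

Step by step this gives:
  u_1 = (0, -1, -2)
  u_2 = (-3, 6/5, -3/5)
  u_3 = (1/6, 1/3, -1/6)

Orthogonality check:
  u_2 · u_1 = 0 (should be 0)
  u_3 · u_1 = 0 (should be 0)
  u_3 · u_2 = 0 (should be 0)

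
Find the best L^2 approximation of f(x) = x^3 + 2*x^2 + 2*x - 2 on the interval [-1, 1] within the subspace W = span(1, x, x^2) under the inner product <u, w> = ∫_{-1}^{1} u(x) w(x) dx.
g(x) = 2*x^2 + 13*x/5 - 2

The best approximation g ∈ W is the orthogonal projection of f onto W. Writing g = a_0 + a_1 x + a_2 x^2, the coefficients solve the normal equations G · a = b where
  G_{ij} = <φ_i, φ_j> and b_i = <f, φ_i>, with φ_0 = 1, φ_1 = x, φ_2 = x^2.
G =
  [2, 0, 2/3]
  [0, 2/3, 0]
  [2/3, 0, 2/5],
b = (-8/3, 26/15, -8/15).
Solving gives a_0 = -2, a_1 = 13/5, a_2 = 2, so
  g(x) = 2*x^2 + 13*x/5 - 2.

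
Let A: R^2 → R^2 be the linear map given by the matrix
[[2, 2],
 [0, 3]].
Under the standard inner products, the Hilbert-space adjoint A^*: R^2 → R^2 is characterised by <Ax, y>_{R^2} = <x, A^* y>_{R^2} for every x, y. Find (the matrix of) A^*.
A^* = A^T =
[[2, 0],
 [2, 3]]

For real matrices with standard dot products, the defining identity <Ax, y> = <x, A^* y> gives (Ax)^T y = x^T (A^*) y, i.e. x^T A^T y = x^T (A^*) y. Since this holds for all x, y, we must have A^* = A^T. Therefore
A^* =
[[2, 0],
 [2, 3]].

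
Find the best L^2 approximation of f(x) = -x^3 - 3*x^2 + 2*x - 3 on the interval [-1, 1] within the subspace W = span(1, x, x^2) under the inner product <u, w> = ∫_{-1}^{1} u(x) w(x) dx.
g(x) = -3*x^2 + 7*x/5 - 3

The best approximation g ∈ W is the orthogonal projection of f onto W. Writing g = a_0 + a_1 x + a_2 x^2, the coefficients solve the normal equations G · a = b where
  G_{ij} = <φ_i, φ_j> and b_i = <f, φ_i>, with φ_0 = 1, φ_1 = x, φ_2 = x^2.
G =
  [2, 0, 2/3]
  [0, 2/3, 0]
  [2/3, 0, 2/5],
b = (-8, 14/15, -16/5).
Solving gives a_0 = -3, a_1 = 7/5, a_2 = -3, so
  g(x) = -3*x^2 + 7*x/5 - 3.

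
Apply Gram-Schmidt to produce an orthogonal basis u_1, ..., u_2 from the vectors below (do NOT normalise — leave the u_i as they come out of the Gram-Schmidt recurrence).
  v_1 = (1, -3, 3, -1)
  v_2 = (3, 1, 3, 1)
Orthogonal basis:
  u_1 = (1, -3, 3, -1)
  u_2 = (13/5, 11/5, 9/5, 7/5)

Apply the Gram-Schmidt recurrence
  u_1 = v_1
  u_i = v_i − Σ_{j<i} ((v_i · u_j) / (u_j · u_j)) · u_j.

Step by step this gives:
  u_1 = (1, -3, 3, -1)
  u_2 = (13/5, 11/5, 9/5, 7/5)

Orthogonality check:
  u_2 · u_1 = 0 (should be 0)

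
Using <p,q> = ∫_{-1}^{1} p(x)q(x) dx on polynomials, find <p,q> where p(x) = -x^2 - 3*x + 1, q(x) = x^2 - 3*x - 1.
<p,q> = 74/15

Expand the product: p(x)·q(x) = -x^4 + 11*x^2 - 1.
∫_{-1}^{1} of each monomial x^k gives [2/(k+1) if k even, 0 if k odd]. Integrating term-by-term (or equivalently evaluating the antiderivative F(x) = -x^5/5 + 11*x^3/3 - x at the endpoints):
  F(1) − F(−1) = 37/15 − (-37/15) = 74/15.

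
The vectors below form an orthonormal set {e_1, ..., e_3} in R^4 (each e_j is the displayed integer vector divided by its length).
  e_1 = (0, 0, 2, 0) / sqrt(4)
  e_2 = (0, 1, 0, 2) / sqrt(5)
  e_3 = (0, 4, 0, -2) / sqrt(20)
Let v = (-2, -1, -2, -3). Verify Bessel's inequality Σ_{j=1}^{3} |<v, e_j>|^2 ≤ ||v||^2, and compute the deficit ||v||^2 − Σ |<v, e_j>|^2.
Σ |<v, e_j>|^2 = 14; ||v||^2 = 18; deficit = 4

Write each e_j = u_j / sqrt(<u_j, u_j>) where u_j is the displayed integer vector. Then <v, e_j> = <v, u_j> / sqrt(<u_j, u_j>), so |<v, e_j>|^2 = <v, u_j>^2 / <u_j, u_j>.
Coefficients: <v, e_1> = -4/sqrt(4), <v, e_2> = -7/sqrt(5), <v, e_3> = 2/sqrt(20).
Square and sum: Σ |<v, e_j>|^2 = 14.
Compute ||v||^2 = v·v = 18.
Deficit = 18 − 14 = 4 ≥ 0, confirming Bessel's inequality. (The deficit equals ||v − Σ <v,e_j> e_j||^2, the squared distance from v to span{e_j}.)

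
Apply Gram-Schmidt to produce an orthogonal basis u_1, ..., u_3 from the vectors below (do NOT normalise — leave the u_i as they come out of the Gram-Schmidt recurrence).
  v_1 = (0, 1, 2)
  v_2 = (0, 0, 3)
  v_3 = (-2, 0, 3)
Orthogonal basis:
  u_1 = (0, 1, 2)
  u_2 = (0, -6/5, 3/5)
  u_3 = (-2, 0, 0)

Apply the Gram-Schmidt recurrence
  u_1 = v_1
  u_i = v_i − Σ_{j<i} ((v_i · u_j) / (u_j · u_j)) · u_j.

Step by step this gives:
  u_1 = (0, 1, 2)
  u_2 = (0, -6/5, 3/5)
  u_3 = (-2, 0, 0)

Orthogonality check:
  u_2 · u_1 = 0 (should be 0)
  u_3 · u_1 = 0 (should be 0)
  u_3 · u_2 = 0 (should be 0)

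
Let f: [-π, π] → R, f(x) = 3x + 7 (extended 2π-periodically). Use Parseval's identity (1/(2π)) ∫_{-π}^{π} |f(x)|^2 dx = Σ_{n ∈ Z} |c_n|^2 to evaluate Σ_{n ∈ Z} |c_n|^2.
Σ |c_n|^2 = 3π^2 + 49

Expand and integrate term by term over [-π, π]:
  ∫ (3x)^2 dx = 9·(2π^3/3); ∫ 2·3·(7)·x dx = 0 (odd integrand); ∫ 7^2 dx = 49·2π.
So (1/(2π)) ∫_{-π}^{π} (3x + 7)^2 dx = 9π^2/3 + 49 = 3π^2 + 49.
Parseval ⇒ Σ |c_n|^2 = 3π^2 + 49.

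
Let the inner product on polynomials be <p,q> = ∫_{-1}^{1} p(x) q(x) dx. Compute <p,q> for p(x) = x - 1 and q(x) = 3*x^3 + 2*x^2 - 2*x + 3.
<p,q> = -112/15

Expand the product: p(x)·q(x) = 3*x^4 - x^3 - 4*x^2 + 5*x - 3.
∫_{-1}^{1} of each monomial x^k gives [2/(k+1) if k even, 0 if k odd]. Integrating term-by-term (or equivalently evaluating the antiderivative F(x) = 3*x^5/5 - x^4/4 - 4*x^3/3 + 5*x^2/2 - 3*x at the endpoints):
  F(1) − F(−1) = -89/60 − (359/60) = -112/15.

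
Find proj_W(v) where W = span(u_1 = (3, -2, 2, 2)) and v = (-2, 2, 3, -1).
proj_W(v) = (-6/7, 4/7, -4/7, -4/7)

Set up U = [u_1 | ... | u_1] ∈ R^(4×1). The projector onto W = col(U) is P = U (U^T U)^(-1) U^T.
Compute U^T U =
  [21],
and U^T v = (-6).
Solve U^T U · c = U^T v for the coefficients: c = (-2/7). The projection is proj_W(v) = U c.
Check: (v - proj_W(v)) · u_1 = 0  (should be 0).
Result: proj_W(v) = (-6/7, 4/7, -4/7, -4/7).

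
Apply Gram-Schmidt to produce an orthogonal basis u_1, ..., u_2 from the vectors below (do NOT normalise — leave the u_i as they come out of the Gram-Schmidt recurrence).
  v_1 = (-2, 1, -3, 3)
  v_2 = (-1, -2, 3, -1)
Orthogonal basis:
  u_1 = (-2, 1, -3, 3)
  u_2 = (-47/23, -34/23, 33/23, 13/23)

Apply the Gram-Schmidt recurrence
  u_1 = v_1
  u_i = v_i − Σ_{j<i} ((v_i · u_j) / (u_j · u_j)) · u_j.

Step by step this gives:
  u_1 = (-2, 1, -3, 3)
  u_2 = (-47/23, -34/23, 33/23, 13/23)

Orthogonality check:
  u_2 · u_1 = 0 (should be 0)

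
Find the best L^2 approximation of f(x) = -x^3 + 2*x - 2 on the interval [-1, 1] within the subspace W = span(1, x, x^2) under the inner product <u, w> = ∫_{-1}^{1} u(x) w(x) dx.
g(x) = 7*x/5 - 2

The best approximation g ∈ W is the orthogonal projection of f onto W. Writing g = a_0 + a_1 x + a_2 x^2, the coefficients solve the normal equations G · a = b where
  G_{ij} = <φ_i, φ_j> and b_i = <f, φ_i>, with φ_0 = 1, φ_1 = x, φ_2 = x^2.
G =
  [2, 0, 2/3]
  [0, 2/3, 0]
  [2/3, 0, 2/5],
b = (-4, 14/15, -4/3).
Solving gives a_0 = -2, a_1 = 7/5, a_2 = 0, so
  g(x) = 7*x/5 - 2.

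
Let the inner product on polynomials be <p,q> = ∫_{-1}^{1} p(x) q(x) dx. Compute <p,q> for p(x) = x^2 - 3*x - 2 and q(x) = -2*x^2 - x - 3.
<p,q> = 208/15

Expand the product: p(x)·q(x) = -2*x^4 + 5*x^3 + 4*x^2 + 11*x + 6.
∫_{-1}^{1} of each monomial x^k gives [2/(k+1) if k even, 0 if k odd]. Integrating term-by-term (or equivalently evaluating the antiderivative F(x) = -2*x^5/5 + 5*x^4/4 + 4*x^3/3 + 11*x^2/2 + 6*x at the endpoints):
  F(1) − F(−1) = 821/60 − (-11/60) = 208/15.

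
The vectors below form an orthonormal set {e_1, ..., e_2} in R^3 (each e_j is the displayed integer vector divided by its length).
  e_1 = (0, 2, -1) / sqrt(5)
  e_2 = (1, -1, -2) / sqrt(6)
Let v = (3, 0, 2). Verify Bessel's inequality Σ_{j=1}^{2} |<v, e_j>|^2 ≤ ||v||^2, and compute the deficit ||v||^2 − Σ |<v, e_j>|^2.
Σ |<v, e_j>|^2 = 29/30; ||v||^2 = 13; deficit = 361/30

Write each e_j = u_j / sqrt(<u_j, u_j>) where u_j is the displayed integer vector. Then <v, e_j> = <v, u_j> / sqrt(<u_j, u_j>), so |<v, e_j>|^2 = <v, u_j>^2 / <u_j, u_j>.
Coefficients: <v, e_1> = -2/sqrt(5), <v, e_2> = -1/sqrt(6).
Square and sum: Σ |<v, e_j>|^2 = 29/30.
Compute ||v||^2 = v·v = 13.
Deficit = 13 − 29/30 = 361/30 ≥ 0, confirming Bessel's inequality. (The deficit equals ||v − Σ <v,e_j> e_j||^2, the squared distance from v to span{e_j}.)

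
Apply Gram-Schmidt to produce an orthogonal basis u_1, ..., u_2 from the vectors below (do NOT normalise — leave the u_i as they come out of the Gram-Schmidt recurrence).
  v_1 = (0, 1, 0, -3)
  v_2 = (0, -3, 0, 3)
Orthogonal basis:
  u_1 = (0, 1, 0, -3)
  u_2 = (0, -9/5, 0, -3/5)

Apply the Gram-Schmidt recurrence
  u_1 = v_1
  u_i = v_i − Σ_{j<i} ((v_i · u_j) / (u_j · u_j)) · u_j.

Step by step this gives:
  u_1 = (0, 1, 0, -3)
  u_2 = (0, -9/5, 0, -3/5)

Orthogonality check:
  u_2 · u_1 = 0 (should be 0)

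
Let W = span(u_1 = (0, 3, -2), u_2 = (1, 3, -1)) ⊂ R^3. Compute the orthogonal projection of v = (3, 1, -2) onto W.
proj_W(v) = (27/22, 24/11, -5/22)

Set up U = [u_1 | ... | u_2] ∈ R^(3×2). The projector onto W = col(U) is P = U (U^T U)^(-1) U^T.
Compute U^T U =
  [13, 11]
  [11, 11],
and U^T v = (7, 8).
Solve U^T U · c = U^T v for the coefficients: c = (-1/2, 27/22). The projection is proj_W(v) = U c.
Check: (v - proj_W(v)) · u_1 = 0  (should be 0).
Check: (v - proj_W(v)) · u_2 = 0  (should be 0).
Result: proj_W(v) = (27/22, 24/11, -5/22).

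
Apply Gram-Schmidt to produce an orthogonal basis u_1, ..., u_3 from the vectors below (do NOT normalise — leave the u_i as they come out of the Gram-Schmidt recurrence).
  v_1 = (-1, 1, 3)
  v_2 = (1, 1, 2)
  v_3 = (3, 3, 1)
Orthogonal basis:
  u_1 = (-1, 1, 3)
  u_2 = (17/11, 5/11, 4/11)
  u_3 = (-1/3, 5/3, -2/3)

Apply the Gram-Schmidt recurrence
  u_1 = v_1
  u_i = v_i − Σ_{j<i} ((v_i · u_j) / (u_j · u_j)) · u_j.

Step by step this gives:
  u_1 = (-1, 1, 3)
  u_2 = (17/11, 5/11, 4/11)
  u_3 = (-1/3, 5/3, -2/3)

Orthogonality check:
  u_2 · u_1 = 0 (should be 0)
  u_3 · u_1 = 0 (should be 0)
  u_3 · u_2 = 0 (should be 0)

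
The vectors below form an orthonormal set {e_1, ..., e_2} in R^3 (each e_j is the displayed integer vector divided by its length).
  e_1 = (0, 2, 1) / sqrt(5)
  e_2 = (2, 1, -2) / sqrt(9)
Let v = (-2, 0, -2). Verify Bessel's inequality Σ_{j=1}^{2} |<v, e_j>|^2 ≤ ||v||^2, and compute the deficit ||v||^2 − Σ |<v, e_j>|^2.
Σ |<v, e_j>|^2 = 4/5; ||v||^2 = 8; deficit = 36/5

Write each e_j = u_j / sqrt(<u_j, u_j>) where u_j is the displayed integer vector. Then <v, e_j> = <v, u_j> / sqrt(<u_j, u_j>), so |<v, e_j>|^2 = <v, u_j>^2 / <u_j, u_j>.
Coefficients: <v, e_1> = -2/sqrt(5), <v, e_2> = 0/sqrt(9).
Square and sum: Σ |<v, e_j>|^2 = 4/5.
Compute ||v||^2 = v·v = 8.
Deficit = 8 − 4/5 = 36/5 ≥ 0, confirming Bessel's inequality. (The deficit equals ||v − Σ <v,e_j> e_j||^2, the squared distance from v to span{e_j}.)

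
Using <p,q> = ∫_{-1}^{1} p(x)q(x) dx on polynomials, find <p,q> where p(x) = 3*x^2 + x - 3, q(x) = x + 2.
<p,q> = -22/3

Expand the product: p(x)·q(x) = 3*x^3 + 7*x^2 - x - 6.
∫_{-1}^{1} of each monomial x^k gives [2/(k+1) if k even, 0 if k odd]. Integrating term-by-term (or equivalently evaluating the antiderivative F(x) = 3*x^4/4 + 7*x^3/3 - x^2/2 - 6*x at the endpoints):
  F(1) − F(−1) = -41/12 − (47/12) = -22/3.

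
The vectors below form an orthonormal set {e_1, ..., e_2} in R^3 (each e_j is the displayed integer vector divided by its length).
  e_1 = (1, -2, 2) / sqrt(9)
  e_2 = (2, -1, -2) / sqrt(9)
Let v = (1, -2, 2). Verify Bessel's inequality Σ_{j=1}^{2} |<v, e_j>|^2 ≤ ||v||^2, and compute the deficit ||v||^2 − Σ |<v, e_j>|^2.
Σ |<v, e_j>|^2 = 9; ||v||^2 = 9; deficit = 0

Write each e_j = u_j / sqrt(<u_j, u_j>) where u_j is the displayed integer vector. Then <v, e_j> = <v, u_j> / sqrt(<u_j, u_j>), so |<v, e_j>|^2 = <v, u_j>^2 / <u_j, u_j>.
Coefficients: <v, e_1> = 9/sqrt(9), <v, e_2> = 0/sqrt(9).
Square and sum: Σ |<v, e_j>|^2 = 9.
Compute ||v||^2 = v·v = 9.
Deficit = 9 − 9 = 0 ≥ 0, confirming Bessel's inequality. (The deficit equals ||v − Σ <v,e_j> e_j||^2, the squared distance from v to span{e_j}.)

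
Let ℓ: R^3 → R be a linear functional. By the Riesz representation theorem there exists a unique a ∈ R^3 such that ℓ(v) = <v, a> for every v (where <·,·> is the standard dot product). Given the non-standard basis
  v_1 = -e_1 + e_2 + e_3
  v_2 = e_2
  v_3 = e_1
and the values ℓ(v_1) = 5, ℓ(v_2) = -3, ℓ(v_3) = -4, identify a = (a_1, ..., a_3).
a = (-4, -3, 4)

Write a = (a_1, ..., a_3) in the standard basis. For each basis vector v_i, ℓ(v_i) = <v_i, a> is a linear equation in the a_j's. Collect the n equations into a matrix system V a = ℓ, where row i of V is v_i (expressed in the standard basis). Since V is invertible (lower-triangular with 1s on the diagonal, up to permutation), solve by back-substitution:
  V =
[[-1, 1, 1],
 [0, 1, 0],
 [1, 0, 0]]
  V a = (5, -3, -4)
Solving gives a = (-4, -3, 4).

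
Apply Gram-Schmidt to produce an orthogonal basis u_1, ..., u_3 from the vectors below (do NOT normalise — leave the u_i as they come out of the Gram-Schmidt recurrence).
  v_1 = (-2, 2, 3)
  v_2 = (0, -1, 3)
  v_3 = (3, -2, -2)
Orthogonal basis:
  u_1 = (-2, 2, 3)
  u_2 = (14/17, -31/17, 30/17)
  u_3 = (9/11, 6/11, 2/11)

Apply the Gram-Schmidt recurrence
  u_1 = v_1
  u_i = v_i − Σ_{j<i} ((v_i · u_j) / (u_j · u_j)) · u_j.

Step by step this gives:
  u_1 = (-2, 2, 3)
  u_2 = (14/17, -31/17, 30/17)
  u_3 = (9/11, 6/11, 2/11)

Orthogonality check:
  u_2 · u_1 = 0 (should be 0)
  u_3 · u_1 = 0 (should be 0)
  u_3 · u_2 = 0 (should be 0)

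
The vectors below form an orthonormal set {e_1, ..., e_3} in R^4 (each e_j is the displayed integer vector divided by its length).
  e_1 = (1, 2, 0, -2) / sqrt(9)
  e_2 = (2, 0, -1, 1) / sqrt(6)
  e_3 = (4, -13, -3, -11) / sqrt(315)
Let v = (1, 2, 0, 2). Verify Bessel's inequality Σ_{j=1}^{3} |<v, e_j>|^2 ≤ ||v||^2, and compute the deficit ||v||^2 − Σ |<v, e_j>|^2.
Σ |<v, e_j>|^2 = 937/105; ||v||^2 = 9; deficit = 8/105

Write each e_j = u_j / sqrt(<u_j, u_j>) where u_j is the displayed integer vector. Then <v, e_j> = <v, u_j> / sqrt(<u_j, u_j>), so |<v, e_j>|^2 = <v, u_j>^2 / <u_j, u_j>.
Coefficients: <v, e_1> = 1/sqrt(9), <v, e_2> = 4/sqrt(6), <v, e_3> = -44/sqrt(315).
Square and sum: Σ |<v, e_j>|^2 = 937/105.
Compute ||v||^2 = v·v = 9.
Deficit = 9 − 937/105 = 8/105 ≥ 0, confirming Bessel's inequality. (The deficit equals ||v − Σ <v,e_j> e_j||^2, the squared distance from v to span{e_j}.)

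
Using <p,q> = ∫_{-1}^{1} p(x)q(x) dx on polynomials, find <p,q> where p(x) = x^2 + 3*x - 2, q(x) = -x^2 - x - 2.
<p,q> = 28/5

Expand the product: p(x)·q(x) = -x^4 - 4*x^3 - 3*x^2 - 4*x + 4.
∫_{-1}^{1} of each monomial x^k gives [2/(k+1) if k even, 0 if k odd]. Integrating term-by-term (or equivalently evaluating the antiderivative F(x) = -x^5/5 - x^4 - x^3 - 2*x^2 + 4*x at the endpoints):
  F(1) − F(−1) = -1/5 − (-29/5) = 28/5.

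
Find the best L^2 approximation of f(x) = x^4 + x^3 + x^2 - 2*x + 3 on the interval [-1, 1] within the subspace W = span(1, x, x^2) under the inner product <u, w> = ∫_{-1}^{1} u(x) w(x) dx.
g(x) = 13*x^2/7 - 7*x/5 + 102/35

The best approximation g ∈ W is the orthogonal projection of f onto W. Writing g = a_0 + a_1 x + a_2 x^2, the coefficients solve the normal equations G · a = b where
  G_{ij} = <φ_i, φ_j> and b_i = <f, φ_i>, with φ_0 = 1, φ_1 = x, φ_2 = x^2.
G =
  [2, 0, 2/3]
  [0, 2/3, 0]
  [2/3, 0, 2/5],
b = (106/15, -14/15, 94/35).
Solving gives a_0 = 102/35, a_1 = -7/5, a_2 = 13/7, so
  g(x) = 13*x^2/7 - 7*x/5 + 102/35.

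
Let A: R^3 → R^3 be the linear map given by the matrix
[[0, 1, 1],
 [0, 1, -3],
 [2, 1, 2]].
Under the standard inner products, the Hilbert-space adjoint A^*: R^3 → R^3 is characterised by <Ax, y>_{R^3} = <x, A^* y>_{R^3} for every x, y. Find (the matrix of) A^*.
A^* = A^T =
[[0, 0, 2],
 [1, 1, 1],
 [1, -3, 2]]

For real matrices with standard dot products, the defining identity <Ax, y> = <x, A^* y> gives (Ax)^T y = x^T (A^*) y, i.e. x^T A^T y = x^T (A^*) y. Since this holds for all x, y, we must have A^* = A^T. Therefore
A^* =
[[0, 0, 2],
 [1, 1, 1],
 [1, -3, 2]].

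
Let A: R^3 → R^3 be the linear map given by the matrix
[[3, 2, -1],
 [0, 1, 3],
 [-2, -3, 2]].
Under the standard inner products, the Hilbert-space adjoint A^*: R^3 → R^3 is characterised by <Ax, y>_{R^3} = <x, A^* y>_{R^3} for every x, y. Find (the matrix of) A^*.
A^* = A^T =
[[3, 0, -2],
 [2, 1, -3],
 [-1, 3, 2]]

For real matrices with standard dot products, the defining identity <Ax, y> = <x, A^* y> gives (Ax)^T y = x^T (A^*) y, i.e. x^T A^T y = x^T (A^*) y. Since this holds for all x, y, we must have A^* = A^T. Therefore
A^* =
[[3, 0, -2],
 [2, 1, -3],
 [-1, 3, 2]].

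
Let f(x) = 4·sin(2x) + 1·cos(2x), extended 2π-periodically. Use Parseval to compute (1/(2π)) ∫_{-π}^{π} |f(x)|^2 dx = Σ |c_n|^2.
Σ |c_n|^2 = 17/2

Expand |f|^2 and use orthogonality of {sin(nx), cos(mx)} on [-π, π]:
  ∫_{-π}^{π} sin(nx)^2 dx = π, ∫ cos(mx)^2 dx = π, and cross terms integrate to 0.
So ∫_{-π}^{π} f(x)^2 dx = 4^2 · π + 1^2 · π = (16 + 1)π.
Divide by 2π: (16 + 1)/2 = 17/2.
By Parseval, this equals Σ |c_n|^2.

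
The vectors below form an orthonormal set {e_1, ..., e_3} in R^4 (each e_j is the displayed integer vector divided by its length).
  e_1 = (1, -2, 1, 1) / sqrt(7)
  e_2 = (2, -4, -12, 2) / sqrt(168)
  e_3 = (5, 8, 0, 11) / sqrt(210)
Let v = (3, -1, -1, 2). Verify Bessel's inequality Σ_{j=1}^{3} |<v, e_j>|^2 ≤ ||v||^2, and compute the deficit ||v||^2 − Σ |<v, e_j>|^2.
Σ |<v, e_j>|^2 = 461/35; ||v||^2 = 15; deficit = 64/35

Write each e_j = u_j / sqrt(<u_j, u_j>) where u_j is the displayed integer vector. Then <v, e_j> = <v, u_j> / sqrt(<u_j, u_j>), so |<v, e_j>|^2 = <v, u_j>^2 / <u_j, u_j>.
Coefficients: <v, e_1> = 6/sqrt(7), <v, e_2> = 26/sqrt(168), <v, e_3> = 29/sqrt(210).
Square and sum: Σ |<v, e_j>|^2 = 461/35.
Compute ||v||^2 = v·v = 15.
Deficit = 15 − 461/35 = 64/35 ≥ 0, confirming Bessel's inequality. (The deficit equals ||v − Σ <v,e_j> e_j||^2, the squared distance from v to span{e_j}.)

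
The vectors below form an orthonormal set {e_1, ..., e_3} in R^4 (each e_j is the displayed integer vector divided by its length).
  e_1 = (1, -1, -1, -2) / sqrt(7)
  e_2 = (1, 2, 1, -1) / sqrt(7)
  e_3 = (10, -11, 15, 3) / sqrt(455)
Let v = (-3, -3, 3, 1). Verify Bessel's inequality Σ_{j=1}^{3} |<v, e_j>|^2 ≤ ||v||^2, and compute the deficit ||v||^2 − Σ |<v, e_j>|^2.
Σ |<v, e_j>|^2 = 7411/455; ||v||^2 = 28; deficit = 5329/455

Write each e_j = u_j / sqrt(<u_j, u_j>) where u_j is the displayed integer vector. Then <v, e_j> = <v, u_j> / sqrt(<u_j, u_j>), so |<v, e_j>|^2 = <v, u_j>^2 / <u_j, u_j>.
Coefficients: <v, e_1> = -5/sqrt(7), <v, e_2> = -7/sqrt(7), <v, e_3> = 51/sqrt(455).
Square and sum: Σ |<v, e_j>|^2 = 7411/455.
Compute ||v||^2 = v·v = 28.
Deficit = 28 − 7411/455 = 5329/455 ≥ 0, confirming Bessel's inequality. (The deficit equals ||v − Σ <v,e_j> e_j||^2, the squared distance from v to span{e_j}.)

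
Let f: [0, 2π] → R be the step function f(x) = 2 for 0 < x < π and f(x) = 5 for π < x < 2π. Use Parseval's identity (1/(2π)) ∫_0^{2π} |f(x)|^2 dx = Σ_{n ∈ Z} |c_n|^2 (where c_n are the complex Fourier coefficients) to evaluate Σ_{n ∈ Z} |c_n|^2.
Σ |c_n|^2 = 29/2

Parseval equates the L^2 energy of f (normalised by 1/(2π)) with the ℓ^2 sum of its Fourier coefficients: (1/(2π)) ∫_0^{2π} |f|^2 = Σ |c_n|^2.
Compute the left side: (1/(2π)) [∫_0^π 2^2 dx + ∫_π^{2π} 5^2 dx] = (1/(2π)) · (4π + 25π) = (4 + 25)/2 = 29/2.
So Σ_{n ∈ Z} |c_n|^2 = 29/2.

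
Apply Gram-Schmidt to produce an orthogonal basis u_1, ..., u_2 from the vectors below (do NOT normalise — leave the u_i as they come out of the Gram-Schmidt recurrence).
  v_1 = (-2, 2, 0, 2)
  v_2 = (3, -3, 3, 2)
Orthogonal basis:
  u_1 = (-2, 2, 0, 2)
  u_2 = (5/3, -5/3, 3, 10/3)

Apply the Gram-Schmidt recurrence
  u_1 = v_1
  u_i = v_i − Σ_{j<i} ((v_i · u_j) / (u_j · u_j)) · u_j.

Step by step this gives:
  u_1 = (-2, 2, 0, 2)
  u_2 = (5/3, -5/3, 3, 10/3)

Orthogonality check:
  u_2 · u_1 = 0 (should be 0)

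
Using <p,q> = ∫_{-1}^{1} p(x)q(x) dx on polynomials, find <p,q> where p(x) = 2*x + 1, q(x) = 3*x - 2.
<p,q> = 0

Expand the product: p(x)·q(x) = 6*x^2 - x - 2.
∫_{-1}^{1} of each monomial x^k gives [2/(k+1) if k even, 0 if k odd]. Integrating term-by-term (or equivalently evaluating the antiderivative F(x) = 2*x^3 - x^2/2 - 2*x at the endpoints):
  F(1) − F(−1) = -1/2 − (-1/2) = 0.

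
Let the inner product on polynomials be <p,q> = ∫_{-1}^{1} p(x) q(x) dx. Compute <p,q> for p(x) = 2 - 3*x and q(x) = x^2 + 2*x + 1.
<p,q> = 4/3

Expand the product: p(x)·q(x) = -3*x^3 - 4*x^2 + x + 2.
∫_{-1}^{1} of each monomial x^k gives [2/(k+1) if k even, 0 if k odd]. Integrating term-by-term (or equivalently evaluating the antiderivative F(x) = -3*x^4/4 - 4*x^3/3 + x^2/2 + 2*x at the endpoints):
  F(1) − F(−1) = 5/12 − (-11/12) = 4/3.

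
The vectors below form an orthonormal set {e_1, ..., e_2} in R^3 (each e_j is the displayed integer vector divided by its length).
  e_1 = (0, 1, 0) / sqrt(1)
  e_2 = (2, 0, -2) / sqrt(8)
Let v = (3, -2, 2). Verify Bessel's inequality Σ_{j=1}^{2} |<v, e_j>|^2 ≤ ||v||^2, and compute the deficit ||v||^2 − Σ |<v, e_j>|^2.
Σ |<v, e_j>|^2 = 9/2; ||v||^2 = 17; deficit = 25/2

Write each e_j = u_j / sqrt(<u_j, u_j>) where u_j is the displayed integer vector. Then <v, e_j> = <v, u_j> / sqrt(<u_j, u_j>), so |<v, e_j>|^2 = <v, u_j>^2 / <u_j, u_j>.
Coefficients: <v, e_1> = -2/sqrt(1), <v, e_2> = 2/sqrt(8).
Square and sum: Σ |<v, e_j>|^2 = 9/2.
Compute ||v||^2 = v·v = 17.
Deficit = 17 − 9/2 = 25/2 ≥ 0, confirming Bessel's inequality. (The deficit equals ||v − Σ <v,e_j> e_j||^2, the squared distance from v to span{e_j}.)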